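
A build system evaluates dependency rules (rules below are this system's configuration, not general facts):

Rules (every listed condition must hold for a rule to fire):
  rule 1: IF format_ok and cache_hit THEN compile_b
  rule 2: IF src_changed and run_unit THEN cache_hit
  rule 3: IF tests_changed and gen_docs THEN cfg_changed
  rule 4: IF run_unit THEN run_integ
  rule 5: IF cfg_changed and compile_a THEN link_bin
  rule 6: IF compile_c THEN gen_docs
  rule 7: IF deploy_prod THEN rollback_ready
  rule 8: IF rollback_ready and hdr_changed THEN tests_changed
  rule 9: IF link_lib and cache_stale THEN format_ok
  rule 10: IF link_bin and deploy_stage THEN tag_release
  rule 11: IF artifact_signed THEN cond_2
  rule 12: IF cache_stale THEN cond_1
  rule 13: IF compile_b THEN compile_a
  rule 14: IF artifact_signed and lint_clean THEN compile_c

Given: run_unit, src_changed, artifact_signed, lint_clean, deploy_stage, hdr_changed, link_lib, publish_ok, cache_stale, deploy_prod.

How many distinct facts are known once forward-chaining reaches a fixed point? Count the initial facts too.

24

Round 1 fires rule 2, rule 4, rule 7, rule 9, rule 11, rule 12, rule 14, giving cache_hit, run_integ, rollback_ready, format_ok, cond_2, cond_1, compile_c.
Round 2 fires rule 1, rule 6, rule 8, giving compile_b, gen_docs, tests_changed.
Round 3 fires rule 3, rule 13, giving cfg_changed, compile_a.
Round 4 fires rule 5, giving link_bin.
Round 5 fires rule 10, giving tag_release.
Closure: {artifact_signed, cache_hit, cache_stale, cfg_changed, compile_a, compile_b, compile_c, cond_1, cond_2, deploy_prod, deploy_stage, format_ok, gen_docs, hdr_changed, link_bin, link_lib, lint_clean, publish_ok, rollback_ready, run_integ, run_unit, src_changed, tag_release, tests_changed} — 24 facts.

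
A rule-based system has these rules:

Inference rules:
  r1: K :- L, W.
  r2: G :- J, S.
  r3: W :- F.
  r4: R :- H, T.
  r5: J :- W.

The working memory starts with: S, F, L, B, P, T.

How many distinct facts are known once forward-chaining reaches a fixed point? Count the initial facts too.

Round 1: r3 [W :- F.]. New: W.
Round 2: r1 [K :- L, W.]; r5 [J :- W.]. New: K, J.
Round 3: r2 [G :- J, S.]. New: G.
Closure: {B, F, G, J, K, L, P, S, T, W} — 10 facts.

10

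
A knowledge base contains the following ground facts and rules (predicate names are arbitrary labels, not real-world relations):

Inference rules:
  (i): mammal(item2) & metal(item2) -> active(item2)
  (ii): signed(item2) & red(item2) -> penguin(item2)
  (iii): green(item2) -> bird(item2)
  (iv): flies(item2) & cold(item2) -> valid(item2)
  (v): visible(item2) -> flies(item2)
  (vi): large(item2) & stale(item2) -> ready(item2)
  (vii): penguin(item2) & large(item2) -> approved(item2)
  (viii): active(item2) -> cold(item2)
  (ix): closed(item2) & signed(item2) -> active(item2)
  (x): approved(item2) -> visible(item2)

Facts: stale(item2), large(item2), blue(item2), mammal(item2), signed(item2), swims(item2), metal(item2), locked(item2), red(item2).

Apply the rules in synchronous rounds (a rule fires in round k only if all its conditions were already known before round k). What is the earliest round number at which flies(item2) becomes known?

4

Round 1 — (i), (ii), (vi), derive active(item2), penguin(item2), ready(item2).
Round 2 — (vii), (viii), derive approved(item2), cold(item2).
Round 3 — (x), derive visible(item2).
Round 4 — (v), derive flies(item2).
flies(item2) first appears in round 4.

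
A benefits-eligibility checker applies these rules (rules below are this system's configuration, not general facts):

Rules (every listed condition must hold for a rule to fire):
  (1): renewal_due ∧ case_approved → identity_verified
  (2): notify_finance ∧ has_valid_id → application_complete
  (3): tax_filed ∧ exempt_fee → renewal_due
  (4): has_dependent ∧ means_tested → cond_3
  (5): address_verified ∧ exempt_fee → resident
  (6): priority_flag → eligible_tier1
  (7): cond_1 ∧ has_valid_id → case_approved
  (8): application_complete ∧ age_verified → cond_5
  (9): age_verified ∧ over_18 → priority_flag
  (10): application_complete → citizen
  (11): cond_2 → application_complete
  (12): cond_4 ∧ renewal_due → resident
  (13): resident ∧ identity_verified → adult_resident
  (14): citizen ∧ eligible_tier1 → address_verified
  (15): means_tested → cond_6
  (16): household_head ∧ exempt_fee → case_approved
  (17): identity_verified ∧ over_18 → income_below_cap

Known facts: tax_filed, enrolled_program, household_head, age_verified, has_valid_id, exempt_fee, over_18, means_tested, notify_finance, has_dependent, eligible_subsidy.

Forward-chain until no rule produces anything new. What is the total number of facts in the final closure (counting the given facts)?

Round 1 — (2), (3), (4), (9), (15), (16), derive application_complete, renewal_due, cond_3, priority_flag, cond_6, case_approved.
Round 2 — (1), (6), (8), (10), derive identity_verified, eligible_tier1, cond_5, citizen.
Round 3 — (14), (17), derive address_verified, income_below_cap.
Round 4 — (5), derive resident.
Round 5 — (13), derive adult_resident.
Closure: {address_verified, adult_resident, age_verified, application_complete, case_approved, citizen, cond_3, cond_5, cond_6, eligible_subsidy, eligible_tier1, enrolled_program, exempt_fee, has_dependent, has_valid_id, household_head, identity_verified, income_below_cap, means_tested, notify_finance, over_18, priority_flag, renewal_due, resident, tax_filed} — 25 facts.

25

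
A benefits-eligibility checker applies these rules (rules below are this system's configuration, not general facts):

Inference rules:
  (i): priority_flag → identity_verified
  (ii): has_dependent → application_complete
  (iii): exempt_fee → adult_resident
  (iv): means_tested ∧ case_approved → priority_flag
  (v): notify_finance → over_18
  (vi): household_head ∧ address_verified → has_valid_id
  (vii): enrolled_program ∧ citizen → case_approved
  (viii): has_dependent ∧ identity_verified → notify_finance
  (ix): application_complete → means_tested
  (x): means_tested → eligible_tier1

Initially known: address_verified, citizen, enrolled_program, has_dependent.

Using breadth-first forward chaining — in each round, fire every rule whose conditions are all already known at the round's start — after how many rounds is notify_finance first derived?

Round 1 — (ii), (vii), derive application_complete, case_approved.
Round 2 — (ix), derive means_tested.
Round 3 — (iv), (x), derive priority_flag, eligible_tier1.
Round 4 — (i), derive identity_verified.
Round 5 — (viii), derive notify_finance.
notify_finance first appears in round 5.

5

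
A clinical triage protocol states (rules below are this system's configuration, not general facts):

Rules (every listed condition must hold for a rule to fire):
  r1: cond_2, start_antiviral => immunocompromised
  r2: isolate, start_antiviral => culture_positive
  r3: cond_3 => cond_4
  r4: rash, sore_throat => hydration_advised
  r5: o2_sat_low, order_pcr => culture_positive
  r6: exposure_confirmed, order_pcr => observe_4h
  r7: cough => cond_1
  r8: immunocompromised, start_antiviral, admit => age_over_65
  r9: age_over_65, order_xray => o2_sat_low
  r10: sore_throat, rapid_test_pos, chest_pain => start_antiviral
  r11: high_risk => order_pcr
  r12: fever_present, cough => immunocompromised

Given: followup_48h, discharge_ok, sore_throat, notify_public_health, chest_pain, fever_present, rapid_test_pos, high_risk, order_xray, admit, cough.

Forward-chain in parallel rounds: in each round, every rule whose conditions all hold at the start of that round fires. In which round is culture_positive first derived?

Round 1: r7 [cough => cond_1]; r10 [sore_throat, rapid_test_pos, chest_pain => start_antiviral]; r11 [high_risk => order_pcr]; r12 [fever_present, cough => immunocompromised]. New: cond_1, start_antiviral, order_pcr, immunocompromised.
Round 2: r8 [immunocompromised, start_antiviral, admit => age_over_65]. New: age_over_65.
Round 3: r9 [age_over_65, order_xray => o2_sat_low]. New: o2_sat_low.
Round 4: r5 [o2_sat_low, order_pcr => culture_positive]. New: culture_positive.
culture_positive first appears in round 4.

4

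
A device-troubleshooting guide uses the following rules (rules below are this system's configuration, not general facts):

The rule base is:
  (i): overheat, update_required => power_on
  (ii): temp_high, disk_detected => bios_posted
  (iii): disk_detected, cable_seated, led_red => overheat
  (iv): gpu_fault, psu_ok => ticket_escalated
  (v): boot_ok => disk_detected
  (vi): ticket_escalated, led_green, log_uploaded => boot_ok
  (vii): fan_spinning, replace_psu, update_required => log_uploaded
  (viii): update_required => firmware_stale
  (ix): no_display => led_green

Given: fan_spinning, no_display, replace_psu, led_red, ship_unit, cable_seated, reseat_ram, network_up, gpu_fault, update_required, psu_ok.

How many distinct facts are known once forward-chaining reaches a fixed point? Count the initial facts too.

19

Round 1 — (iv), (vii), (viii), (ix), derive ticket_escalated, log_uploaded, firmware_stale, led_green.
Round 2 — (vi), derive boot_ok.
Round 3 — (v), derive disk_detected.
Round 4 — (iii), derive overheat.
Round 5 — (i), derive power_on.
Closure: {boot_ok, cable_seated, disk_detected, fan_spinning, firmware_stale, gpu_fault, led_green, led_red, log_uploaded, network_up, no_display, overheat, power_on, psu_ok, replace_psu, reseat_ram, ship_unit, ticket_escalated, update_required} — 19 facts.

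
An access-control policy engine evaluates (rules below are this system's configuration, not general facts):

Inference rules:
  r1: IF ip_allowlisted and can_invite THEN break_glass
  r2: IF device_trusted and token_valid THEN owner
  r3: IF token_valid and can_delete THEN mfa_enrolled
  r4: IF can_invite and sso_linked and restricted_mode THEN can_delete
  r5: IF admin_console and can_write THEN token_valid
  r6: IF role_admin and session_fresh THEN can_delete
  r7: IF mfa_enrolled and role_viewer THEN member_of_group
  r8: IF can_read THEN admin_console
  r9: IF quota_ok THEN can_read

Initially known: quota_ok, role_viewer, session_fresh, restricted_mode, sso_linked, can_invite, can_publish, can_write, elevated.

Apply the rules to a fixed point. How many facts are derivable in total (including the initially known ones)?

Round 1: r4 [IF can_invite and sso_linked and restricted_mode THEN can_delete]; r9 [IF quota_ok THEN can_read]. Adds can_delete, can_read.
Round 2: r8 [IF can_read THEN admin_console]. Adds admin_console.
Round 3: r5 [IF admin_console and can_write THEN token_valid]. Adds token_valid.
Round 4: r3 [IF token_valid and can_delete THEN mfa_enrolled]. Adds mfa_enrolled.
Round 5: r7 [IF mfa_enrolled and role_viewer THEN member_of_group]. Adds member_of_group.
Closure: {admin_console, can_delete, can_invite, can_publish, can_read, can_write, elevated, member_of_group, mfa_enrolled, quota_ok, restricted_mode, role_viewer, session_fresh, sso_linked, token_valid} — 15 facts.

15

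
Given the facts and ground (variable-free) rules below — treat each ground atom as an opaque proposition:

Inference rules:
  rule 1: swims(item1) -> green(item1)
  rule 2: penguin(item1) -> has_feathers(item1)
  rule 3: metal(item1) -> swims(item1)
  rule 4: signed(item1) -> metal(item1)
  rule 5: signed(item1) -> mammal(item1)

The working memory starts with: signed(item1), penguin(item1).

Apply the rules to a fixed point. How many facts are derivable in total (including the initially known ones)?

7

[1] rule 2 [penguin(item1) -> has_feathers(item1)]; rule 4 [signed(item1) -> metal(item1)]; rule 5 [signed(item1) -> mammal(item1)]. ⇒ new: has_feathers(item1), metal(item1), mammal(item1).
[2] rule 3 [metal(item1) -> swims(item1)]. ⇒ new: swims(item1).
[3] rule 1 [swims(item1) -> green(item1)]. ⇒ new: green(item1).
Closure: {green(item1), has_feathers(item1), mammal(item1), metal(item1), penguin(item1), signed(item1), swims(item1)} — 7 facts.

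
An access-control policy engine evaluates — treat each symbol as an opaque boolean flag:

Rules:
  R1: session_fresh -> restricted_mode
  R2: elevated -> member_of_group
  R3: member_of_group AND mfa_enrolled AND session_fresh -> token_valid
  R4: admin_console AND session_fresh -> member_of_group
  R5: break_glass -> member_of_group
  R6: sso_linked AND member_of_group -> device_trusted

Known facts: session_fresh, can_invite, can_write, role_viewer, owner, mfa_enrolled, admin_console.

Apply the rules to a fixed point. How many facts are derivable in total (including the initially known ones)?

Round 1: R1 [session_fresh -> restricted_mode]; R4 [admin_console AND session_fresh -> member_of_group]. New: restricted_mode, member_of_group.
Round 2: R3 [member_of_group AND mfa_enrolled AND session_fresh -> token_valid]. New: token_valid.
Closure: {admin_console, can_invite, can_write, member_of_group, mfa_enrolled, owner, restricted_mode, role_viewer, session_fresh, token_valid} — 10 facts.

10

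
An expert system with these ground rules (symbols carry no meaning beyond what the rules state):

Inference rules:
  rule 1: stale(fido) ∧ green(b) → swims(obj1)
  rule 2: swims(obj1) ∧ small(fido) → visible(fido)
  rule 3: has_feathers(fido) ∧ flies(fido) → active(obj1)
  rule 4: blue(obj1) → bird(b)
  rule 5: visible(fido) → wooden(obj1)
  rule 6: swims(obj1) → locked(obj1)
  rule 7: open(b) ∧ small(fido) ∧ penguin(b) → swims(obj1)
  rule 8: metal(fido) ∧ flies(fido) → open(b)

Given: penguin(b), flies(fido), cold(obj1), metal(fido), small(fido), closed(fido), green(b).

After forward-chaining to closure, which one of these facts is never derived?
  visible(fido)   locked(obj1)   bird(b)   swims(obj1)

bird(b)

[1] rule 8 [metal(fido) ∧ flies(fido) → open(b)]. ⇒ new: open(b).
[2] rule 7 [open(b) ∧ small(fido) ∧ penguin(b) → swims(obj1)]. ⇒ new: swims(obj1).
[3] rule 2 [swims(obj1) ∧ small(fido) → visible(fido)]; rule 6 [swims(obj1) → locked(obj1)]. ⇒ new: visible(fido), locked(obj1).
[4] rule 5 [visible(fido) → wooden(obj1)]. ⇒ new: wooden(obj1).
Derived: visible(fido) (round 3), locked(obj1) (round 3), swims(obj1) (round 2). bird(b) never appears in any round.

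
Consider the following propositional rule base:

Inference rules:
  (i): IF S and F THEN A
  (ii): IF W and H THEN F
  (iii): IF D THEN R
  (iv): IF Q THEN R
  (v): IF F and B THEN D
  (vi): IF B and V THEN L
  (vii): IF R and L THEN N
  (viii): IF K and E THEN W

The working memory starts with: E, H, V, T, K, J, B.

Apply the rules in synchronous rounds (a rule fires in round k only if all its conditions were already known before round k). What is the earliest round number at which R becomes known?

4

Round 1: (vi) [IF B and V THEN L]; (viii) [IF K and E THEN W]. Adds L, W.
Round 2: (ii) [IF W and H THEN F]. Adds F.
Round 3: (v) [IF F and B THEN D]. Adds D.
Round 4: (iii) [IF D THEN R]. Adds R.
R first appears in round 4.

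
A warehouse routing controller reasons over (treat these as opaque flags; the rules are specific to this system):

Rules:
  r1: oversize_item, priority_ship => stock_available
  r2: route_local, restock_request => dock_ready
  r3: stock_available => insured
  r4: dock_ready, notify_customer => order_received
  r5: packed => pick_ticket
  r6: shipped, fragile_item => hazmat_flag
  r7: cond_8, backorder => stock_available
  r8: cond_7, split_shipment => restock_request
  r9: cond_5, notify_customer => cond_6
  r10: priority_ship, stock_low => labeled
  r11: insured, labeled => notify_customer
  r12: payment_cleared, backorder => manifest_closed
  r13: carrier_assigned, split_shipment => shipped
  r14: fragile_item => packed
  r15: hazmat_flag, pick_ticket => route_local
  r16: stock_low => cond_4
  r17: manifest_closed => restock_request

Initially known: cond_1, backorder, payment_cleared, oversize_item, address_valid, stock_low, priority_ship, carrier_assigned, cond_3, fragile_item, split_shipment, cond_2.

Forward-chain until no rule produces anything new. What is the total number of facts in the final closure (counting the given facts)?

[1] r1 [oversize_item, priority_ship => stock_available]; r10 [priority_ship, stock_low => labeled]; r12 [payment_cleared, backorder => manifest_closed]; r13 [carrier_assigned, split_shipment => shipped]; r14 [fragile_item => packed]; r16 [stock_low => cond_4]. ⇒ new: stock_available, labeled, manifest_closed, shipped, packed, cond_4.
[2] r3 [stock_available => insured]; r5 [packed => pick_ticket]; r6 [shipped, fragile_item => hazmat_flag]; r17 [manifest_closed => restock_request]. ⇒ new: insured, pick_ticket, hazmat_flag, restock_request.
[3] r11 [insured, labeled => notify_customer]; r15 [hazmat_flag, pick_ticket => route_local]. ⇒ new: notify_customer, route_local.
[4] r2 [route_local, restock_request => dock_ready]. ⇒ new: dock_ready.
[5] r4 [dock_ready, notify_customer => order_received]. ⇒ new: order_received.
Closure: {address_valid, backorder, carrier_assigned, cond_1, cond_2, cond_3, cond_4, dock_ready, fragile_item, hazmat_flag, insured, labeled, manifest_closed, notify_customer, order_received, oversize_item, packed, payment_cleared, pick_ticket, priority_ship, restock_request, route_local, shipped, split_shipment, stock_available, stock_low} — 26 facts.

26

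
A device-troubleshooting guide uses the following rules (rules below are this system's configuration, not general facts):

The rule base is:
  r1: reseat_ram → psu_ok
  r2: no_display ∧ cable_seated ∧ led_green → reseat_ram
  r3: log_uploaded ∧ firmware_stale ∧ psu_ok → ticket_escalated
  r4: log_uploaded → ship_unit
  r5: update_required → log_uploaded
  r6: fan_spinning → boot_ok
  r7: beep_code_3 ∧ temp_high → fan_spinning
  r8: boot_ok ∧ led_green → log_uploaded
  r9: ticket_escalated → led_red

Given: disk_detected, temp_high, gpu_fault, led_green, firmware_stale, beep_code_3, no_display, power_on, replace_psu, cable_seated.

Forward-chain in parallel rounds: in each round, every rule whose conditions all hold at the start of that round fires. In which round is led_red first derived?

5

Round 1 — r2, r7, derive reseat_ram, fan_spinning.
Round 2 — r1, r6, derive psu_ok, boot_ok.
Round 3 — r8, derive log_uploaded.
Round 4 — r3, r4, derive ticket_escalated, ship_unit.
Round 5 — r9, derive led_red.
led_red first appears in round 5.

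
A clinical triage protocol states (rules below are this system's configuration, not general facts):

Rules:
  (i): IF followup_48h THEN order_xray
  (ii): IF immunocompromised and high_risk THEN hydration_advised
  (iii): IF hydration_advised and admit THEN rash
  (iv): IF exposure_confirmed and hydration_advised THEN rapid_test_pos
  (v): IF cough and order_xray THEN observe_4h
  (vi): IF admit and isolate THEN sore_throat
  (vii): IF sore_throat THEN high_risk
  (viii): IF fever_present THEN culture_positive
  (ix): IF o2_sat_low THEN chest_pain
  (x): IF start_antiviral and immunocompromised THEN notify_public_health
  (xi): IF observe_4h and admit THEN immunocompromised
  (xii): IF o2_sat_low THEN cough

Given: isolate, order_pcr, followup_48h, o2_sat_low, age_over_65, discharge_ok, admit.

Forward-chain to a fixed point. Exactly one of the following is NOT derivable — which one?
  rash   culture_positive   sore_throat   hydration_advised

culture_positive

Round 1 fires (i), (vi), (ix), (xii), giving order_xray, sore_throat, chest_pain, cough.
Round 2 fires (v), (vii), giving observe_4h, high_risk.
Round 3 fires (xi), giving immunocompromised.
Round 4 fires (ii), giving hydration_advised.
Round 5 fires (iii), giving rash.
Derived: sore_throat (round 1), rash (round 5), hydration_advised (round 4). culture_positive never appears in any round.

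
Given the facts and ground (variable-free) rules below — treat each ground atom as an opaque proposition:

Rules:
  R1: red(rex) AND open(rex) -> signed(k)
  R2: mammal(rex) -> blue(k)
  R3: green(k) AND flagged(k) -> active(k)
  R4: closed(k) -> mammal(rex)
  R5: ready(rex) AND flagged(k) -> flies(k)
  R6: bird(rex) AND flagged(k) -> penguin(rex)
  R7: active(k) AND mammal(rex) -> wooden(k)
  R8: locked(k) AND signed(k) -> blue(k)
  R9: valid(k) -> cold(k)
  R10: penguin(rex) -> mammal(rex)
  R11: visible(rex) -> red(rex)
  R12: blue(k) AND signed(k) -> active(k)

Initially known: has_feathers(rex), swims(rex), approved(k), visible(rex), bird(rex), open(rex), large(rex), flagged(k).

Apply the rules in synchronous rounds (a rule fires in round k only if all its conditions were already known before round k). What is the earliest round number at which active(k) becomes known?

4

[1] R6 [bird(rex) AND flagged(k) -> penguin(rex)]; R11 [visible(rex) -> red(rex)]. ⇒ new: penguin(rex), red(rex).
[2] R1 [red(rex) AND open(rex) -> signed(k)]; R10 [penguin(rex) -> mammal(rex)]. ⇒ new: signed(k), mammal(rex).
[3] R2 [mammal(rex) -> blue(k)]. ⇒ new: blue(k).
[4] R12 [blue(k) AND signed(k) -> active(k)]. ⇒ new: active(k).
active(k) first appears in round 4.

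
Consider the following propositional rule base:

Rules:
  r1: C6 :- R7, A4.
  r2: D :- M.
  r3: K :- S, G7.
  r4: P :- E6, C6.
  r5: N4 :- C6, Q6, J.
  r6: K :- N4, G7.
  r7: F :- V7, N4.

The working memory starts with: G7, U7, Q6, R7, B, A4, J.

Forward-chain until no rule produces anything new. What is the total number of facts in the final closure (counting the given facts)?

10

Round 1: r1 [C6 :- R7, A4.]. Adds C6.
Round 2: r5 [N4 :- C6, Q6, J.]. Adds N4.
Round 3: r6 [K :- N4, G7.]. Adds K.
Closure: {A4, B, C6, G7, J, K, N4, Q6, R7, U7} — 10 facts.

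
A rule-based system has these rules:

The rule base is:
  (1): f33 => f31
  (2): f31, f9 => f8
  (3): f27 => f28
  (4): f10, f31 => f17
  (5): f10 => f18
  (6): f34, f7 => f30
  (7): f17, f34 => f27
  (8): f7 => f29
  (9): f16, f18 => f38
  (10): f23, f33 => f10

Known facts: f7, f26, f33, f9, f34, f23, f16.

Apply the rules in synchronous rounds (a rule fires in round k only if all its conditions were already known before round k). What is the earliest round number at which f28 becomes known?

4

Round 1: (1) [f33 => f31]; (6) [f34, f7 => f30]; (8) [f7 => f29]; (10) [f23, f33 => f10]. New: f31, f30, f29, f10.
Round 2: (2) [f31, f9 => f8]; (4) [f10, f31 => f17]; (5) [f10 => f18]. New: f8, f17, f18.
Round 3: (7) [f17, f34 => f27]; (9) [f16, f18 => f38]. New: f27, f38.
Round 4: (3) [f27 => f28]. New: f28.
f28 first appears in round 4.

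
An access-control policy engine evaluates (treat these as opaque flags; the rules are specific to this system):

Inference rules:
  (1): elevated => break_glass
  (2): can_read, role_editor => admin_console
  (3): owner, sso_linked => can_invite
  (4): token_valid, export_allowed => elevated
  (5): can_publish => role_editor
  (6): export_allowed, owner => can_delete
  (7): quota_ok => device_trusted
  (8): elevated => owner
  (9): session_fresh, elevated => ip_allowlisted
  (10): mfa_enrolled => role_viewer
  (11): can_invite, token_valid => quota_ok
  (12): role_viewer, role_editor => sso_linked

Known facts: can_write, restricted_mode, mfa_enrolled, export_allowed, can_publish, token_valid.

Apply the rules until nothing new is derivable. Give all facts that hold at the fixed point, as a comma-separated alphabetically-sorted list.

break_glass, can_delete, can_invite, can_publish, can_write, device_trusted, elevated, export_allowed, mfa_enrolled, owner, quota_ok, restricted_mode, role_editor, role_viewer, sso_linked, token_valid

Round 1: (4) [token_valid, export_allowed => elevated]; (5) [can_publish => role_editor]; (10) [mfa_enrolled => role_viewer]. Adds elevated, role_editor, role_viewer.
Round 2: (1) [elevated => break_glass]; (8) [elevated => owner]; (12) [role_viewer, role_editor => sso_linked]. Adds break_glass, owner, sso_linked.
Round 3: (3) [owner, sso_linked => can_invite]; (6) [export_allowed, owner => can_delete]. Adds can_invite, can_delete.
Round 4: (11) [can_invite, token_valid => quota_ok]. Adds quota_ok.
Round 5: (7) [quota_ok => device_trusted]. Adds device_trusted.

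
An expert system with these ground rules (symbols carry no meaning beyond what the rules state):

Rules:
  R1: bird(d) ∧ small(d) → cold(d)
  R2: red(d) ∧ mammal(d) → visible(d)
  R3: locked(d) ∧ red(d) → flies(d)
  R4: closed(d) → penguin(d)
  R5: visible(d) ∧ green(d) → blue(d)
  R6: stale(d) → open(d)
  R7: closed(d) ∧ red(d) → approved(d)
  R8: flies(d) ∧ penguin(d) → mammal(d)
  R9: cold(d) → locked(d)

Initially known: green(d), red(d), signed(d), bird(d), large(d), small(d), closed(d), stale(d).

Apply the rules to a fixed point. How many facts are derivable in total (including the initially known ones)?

17

Round 1 fires R1, R4, R6, R7, giving cold(d), penguin(d), open(d), approved(d).
Round 2 fires R9, giving locked(d).
Round 3 fires R3, giving flies(d).
Round 4 fires R8, giving mammal(d).
Round 5 fires R2, giving visible(d).
Round 6 fires R5, giving blue(d).
Closure: {approved(d), bird(d), blue(d), closed(d), cold(d), flies(d), green(d), large(d), locked(d), mammal(d), open(d), penguin(d), red(d), signed(d), small(d), stale(d), visible(d)} — 17 facts.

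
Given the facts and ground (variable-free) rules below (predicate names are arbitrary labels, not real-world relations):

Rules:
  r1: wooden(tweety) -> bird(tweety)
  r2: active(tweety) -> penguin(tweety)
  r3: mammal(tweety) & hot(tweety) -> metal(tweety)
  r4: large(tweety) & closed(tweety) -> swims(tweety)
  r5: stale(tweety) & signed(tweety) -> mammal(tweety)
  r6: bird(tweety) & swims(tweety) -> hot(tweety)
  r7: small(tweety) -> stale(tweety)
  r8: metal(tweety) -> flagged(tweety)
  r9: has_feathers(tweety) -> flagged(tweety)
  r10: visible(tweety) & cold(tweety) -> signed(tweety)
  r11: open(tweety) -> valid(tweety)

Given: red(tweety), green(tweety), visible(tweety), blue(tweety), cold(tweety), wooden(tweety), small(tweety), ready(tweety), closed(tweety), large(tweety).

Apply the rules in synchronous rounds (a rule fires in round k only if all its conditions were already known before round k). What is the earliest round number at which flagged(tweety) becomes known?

Round 1: r1 [wooden(tweety) -> bird(tweety)]; r4 [large(tweety) & closed(tweety) -> swims(tweety)]; r7 [small(tweety) -> stale(tweety)]; r10 [visible(tweety) & cold(tweety) -> signed(tweety)]. Adds bird(tweety), swims(tweety), stale(tweety), signed(tweety).
Round 2: r5 [stale(tweety) & signed(tweety) -> mammal(tweety)]; r6 [bird(tweety) & swims(tweety) -> hot(tweety)]. Adds mammal(tweety), hot(tweety).
Round 3: r3 [mammal(tweety) & hot(tweety) -> metal(tweety)]. Adds metal(tweety).
Round 4: r8 [metal(tweety) -> flagged(tweety)]. Adds flagged(tweety).
flagged(tweety) first appears in round 4.

4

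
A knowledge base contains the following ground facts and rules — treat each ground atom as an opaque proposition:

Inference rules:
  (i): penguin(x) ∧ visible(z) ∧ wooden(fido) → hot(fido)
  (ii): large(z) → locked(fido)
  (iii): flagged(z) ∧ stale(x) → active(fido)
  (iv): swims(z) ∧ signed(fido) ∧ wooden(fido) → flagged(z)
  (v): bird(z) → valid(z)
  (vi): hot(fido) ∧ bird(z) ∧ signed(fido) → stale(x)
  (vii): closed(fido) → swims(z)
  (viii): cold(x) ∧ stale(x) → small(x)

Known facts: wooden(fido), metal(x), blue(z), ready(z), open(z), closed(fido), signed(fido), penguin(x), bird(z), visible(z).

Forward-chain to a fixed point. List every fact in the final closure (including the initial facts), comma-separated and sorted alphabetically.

active(fido), bird(z), blue(z), closed(fido), flagged(z), hot(fido), metal(x), open(z), penguin(x), ready(z), signed(fido), stale(x), swims(z), valid(z), visible(z), wooden(fido)

Round 1: (i) [penguin(x) ∧ visible(z) ∧ wooden(fido) → hot(fido)]; (v) [bird(z) → valid(z)]; (vii) [closed(fido) → swims(z)]. New: hot(fido), valid(z), swims(z).
Round 2: (iv) [swims(z) ∧ signed(fido) ∧ wooden(fido) → flagged(z)]; (vi) [hot(fido) ∧ bird(z) ∧ signed(fido) → stale(x)]. New: flagged(z), stale(x).
Round 3: (iii) [flagged(z) ∧ stale(x) → active(fido)]. New: active(fido).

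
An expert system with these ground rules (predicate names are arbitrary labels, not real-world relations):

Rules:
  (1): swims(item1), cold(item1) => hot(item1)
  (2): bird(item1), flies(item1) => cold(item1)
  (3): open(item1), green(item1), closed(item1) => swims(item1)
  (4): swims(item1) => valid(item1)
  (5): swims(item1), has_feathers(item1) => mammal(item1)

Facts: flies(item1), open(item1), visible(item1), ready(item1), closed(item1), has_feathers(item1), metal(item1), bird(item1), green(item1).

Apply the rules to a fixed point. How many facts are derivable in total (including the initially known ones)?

14

[1] (2) [bird(item1), flies(item1) => cold(item1)]; (3) [open(item1), green(item1), closed(item1) => swims(item1)]. ⇒ new: cold(item1), swims(item1).
[2] (1) [swims(item1), cold(item1) => hot(item1)]; (4) [swims(item1) => valid(item1)]; (5) [swims(item1), has_feathers(item1) => mammal(item1)]. ⇒ new: hot(item1), valid(item1), mammal(item1).
Closure: {bird(item1), closed(item1), cold(item1), flies(item1), green(item1), has_feathers(item1), hot(item1), mammal(item1), metal(item1), open(item1), ready(item1), swims(item1), valid(item1), visible(item1)} — 14 facts.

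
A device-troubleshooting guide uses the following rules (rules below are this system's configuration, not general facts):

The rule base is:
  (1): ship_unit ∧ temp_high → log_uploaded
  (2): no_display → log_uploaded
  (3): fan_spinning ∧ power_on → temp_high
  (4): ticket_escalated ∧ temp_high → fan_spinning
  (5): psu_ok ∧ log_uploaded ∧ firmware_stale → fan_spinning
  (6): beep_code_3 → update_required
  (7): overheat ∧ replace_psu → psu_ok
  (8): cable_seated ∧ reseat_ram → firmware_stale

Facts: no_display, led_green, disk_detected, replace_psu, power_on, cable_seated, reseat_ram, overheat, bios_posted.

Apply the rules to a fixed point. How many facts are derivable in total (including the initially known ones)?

14

Round 1 — (2), (7), (8), derive log_uploaded, psu_ok, firmware_stale.
Round 2 — (5), derive fan_spinning.
Round 3 — (3), derive temp_high.
Closure: {bios_posted, cable_seated, disk_detected, fan_spinning, firmware_stale, led_green, log_uploaded, no_display, overheat, power_on, psu_ok, replace_psu, reseat_ram, temp_high} — 14 facts.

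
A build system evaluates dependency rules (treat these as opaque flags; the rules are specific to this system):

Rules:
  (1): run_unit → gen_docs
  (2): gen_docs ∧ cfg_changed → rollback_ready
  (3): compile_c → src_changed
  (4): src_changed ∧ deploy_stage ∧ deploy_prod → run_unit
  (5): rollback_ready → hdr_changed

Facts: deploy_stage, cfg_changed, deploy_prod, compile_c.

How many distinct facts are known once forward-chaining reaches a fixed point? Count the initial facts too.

9

Round 1 fires (3), giving src_changed.
Round 2 fires (4), giving run_unit.
Round 3 fires (1), giving gen_docs.
Round 4 fires (2), giving rollback_ready.
Round 5 fires (5), giving hdr_changed.
Closure: {cfg_changed, compile_c, deploy_prod, deploy_stage, gen_docs, hdr_changed, rollback_ready, run_unit, src_changed} — 9 facts.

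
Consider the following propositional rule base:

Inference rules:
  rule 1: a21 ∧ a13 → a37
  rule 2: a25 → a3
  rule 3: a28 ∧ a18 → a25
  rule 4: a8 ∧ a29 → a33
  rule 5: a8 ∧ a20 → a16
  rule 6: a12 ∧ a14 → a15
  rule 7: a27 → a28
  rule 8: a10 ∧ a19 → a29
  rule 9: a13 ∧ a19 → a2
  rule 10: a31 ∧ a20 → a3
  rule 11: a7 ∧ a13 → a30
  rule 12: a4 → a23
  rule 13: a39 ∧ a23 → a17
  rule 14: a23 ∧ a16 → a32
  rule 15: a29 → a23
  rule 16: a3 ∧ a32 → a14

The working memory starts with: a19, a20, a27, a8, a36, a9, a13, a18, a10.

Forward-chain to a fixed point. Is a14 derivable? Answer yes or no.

[1] rule 5 [a8 ∧ a20 → a16]; rule 7 [a27 → a28]; rule 8 [a10 ∧ a19 → a29]; rule 9 [a13 ∧ a19 → a2]. ⇒ new: a16, a28, a29, a2.
[2] rule 3 [a28 ∧ a18 → a25]; rule 4 [a8 ∧ a29 → a33]; rule 15 [a29 → a23]. ⇒ new: a25, a33, a23.
[3] rule 2 [a25 → a3]; rule 14 [a23 ∧ a16 → a32]. ⇒ new: a3, a32.
[4] rule 16 [a3 ∧ a32 → a14]. ⇒ new: a14.
a14 appears in round 4, so it is derivable.

yes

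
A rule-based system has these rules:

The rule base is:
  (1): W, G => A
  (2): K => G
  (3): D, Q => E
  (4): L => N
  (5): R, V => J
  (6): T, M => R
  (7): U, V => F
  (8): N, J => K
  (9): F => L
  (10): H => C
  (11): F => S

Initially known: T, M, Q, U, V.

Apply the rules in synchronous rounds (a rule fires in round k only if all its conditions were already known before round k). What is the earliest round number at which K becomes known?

4

Round 1 — (6), (7), derive R, F.
Round 2 — (5), (9), (11), derive J, L, S.
Round 3 — (4), derive N.
Round 4 — (8), derive K.
K first appears in round 4.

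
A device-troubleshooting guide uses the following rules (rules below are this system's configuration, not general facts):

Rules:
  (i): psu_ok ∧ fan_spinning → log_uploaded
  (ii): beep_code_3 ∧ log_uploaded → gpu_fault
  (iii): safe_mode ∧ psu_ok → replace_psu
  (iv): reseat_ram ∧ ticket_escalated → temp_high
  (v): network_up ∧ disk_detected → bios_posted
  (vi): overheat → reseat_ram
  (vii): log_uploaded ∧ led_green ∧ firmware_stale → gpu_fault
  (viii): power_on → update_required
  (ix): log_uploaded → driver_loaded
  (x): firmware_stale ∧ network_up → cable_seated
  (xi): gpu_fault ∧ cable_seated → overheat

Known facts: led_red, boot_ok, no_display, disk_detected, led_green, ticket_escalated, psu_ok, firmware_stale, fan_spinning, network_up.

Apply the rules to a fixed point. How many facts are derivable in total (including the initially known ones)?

18

[1] (i) [psu_ok ∧ fan_spinning → log_uploaded]; (v) [network_up ∧ disk_detected → bios_posted]; (x) [firmware_stale ∧ network_up → cable_seated]. ⇒ new: log_uploaded, bios_posted, cable_seated.
[2] (vii) [log_uploaded ∧ led_green ∧ firmware_stale → gpu_fault]; (ix) [log_uploaded → driver_loaded]. ⇒ new: gpu_fault, driver_loaded.
[3] (xi) [gpu_fault ∧ cable_seated → overheat]. ⇒ new: overheat.
[4] (vi) [overheat → reseat_ram]. ⇒ new: reseat_ram.
[5] (iv) [reseat_ram ∧ ticket_escalated → temp_high]. ⇒ new: temp_high.
Closure: {bios_posted, boot_ok, cable_seated, disk_detected, driver_loaded, fan_spinning, firmware_stale, gpu_fault, led_green, led_red, log_uploaded, network_up, no_display, overheat, psu_ok, reseat_ram, temp_high, ticket_escalated} — 18 facts.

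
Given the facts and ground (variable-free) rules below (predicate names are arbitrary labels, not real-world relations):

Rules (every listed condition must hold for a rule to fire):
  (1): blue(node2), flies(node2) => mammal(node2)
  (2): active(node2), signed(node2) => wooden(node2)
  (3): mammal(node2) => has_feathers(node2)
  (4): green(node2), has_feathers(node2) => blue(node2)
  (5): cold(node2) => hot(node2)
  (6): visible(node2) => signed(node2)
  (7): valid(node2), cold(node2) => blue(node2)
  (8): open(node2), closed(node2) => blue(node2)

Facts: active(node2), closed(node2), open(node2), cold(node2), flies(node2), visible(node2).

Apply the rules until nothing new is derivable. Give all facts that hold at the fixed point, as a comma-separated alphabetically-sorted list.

active(node2), blue(node2), closed(node2), cold(node2), flies(node2), has_feathers(node2), hot(node2), mammal(node2), open(node2), signed(node2), visible(node2), wooden(node2)

Round 1 — (5), (6), (8), derive hot(node2), signed(node2), blue(node2).
Round 2 — (1), (2), derive mammal(node2), wooden(node2).
Round 3 — (3), derive has_feathers(node2).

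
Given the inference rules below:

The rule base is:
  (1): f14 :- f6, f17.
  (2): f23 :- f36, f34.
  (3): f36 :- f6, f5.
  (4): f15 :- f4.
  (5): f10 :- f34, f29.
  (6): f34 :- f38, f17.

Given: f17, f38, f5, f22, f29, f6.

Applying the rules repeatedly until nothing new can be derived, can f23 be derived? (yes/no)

yes

Round 1: (1) [f14 :- f6, f17.]; (3) [f36 :- f6, f5.]; (6) [f34 :- f38, f17.]. Adds f14, f36, f34.
Round 2: (2) [f23 :- f36, f34.]; (5) [f10 :- f34, f29.]. Adds f23, f10.
f23 appears in round 2, so it is derivable.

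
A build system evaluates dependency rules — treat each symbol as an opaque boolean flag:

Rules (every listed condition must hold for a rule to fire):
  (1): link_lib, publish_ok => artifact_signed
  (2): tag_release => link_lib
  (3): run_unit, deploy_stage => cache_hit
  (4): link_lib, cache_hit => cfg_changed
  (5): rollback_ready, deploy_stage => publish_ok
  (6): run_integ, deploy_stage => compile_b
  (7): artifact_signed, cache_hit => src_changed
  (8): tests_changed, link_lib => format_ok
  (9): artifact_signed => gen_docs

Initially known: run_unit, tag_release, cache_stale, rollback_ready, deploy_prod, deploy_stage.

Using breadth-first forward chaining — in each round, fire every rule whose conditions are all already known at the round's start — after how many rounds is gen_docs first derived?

3

Round 1: (2) [tag_release => link_lib]; (3) [run_unit, deploy_stage => cache_hit]; (5) [rollback_ready, deploy_stage => publish_ok]. New: link_lib, cache_hit, publish_ok.
Round 2: (1) [link_lib, publish_ok => artifact_signed]; (4) [link_lib, cache_hit => cfg_changed]. New: artifact_signed, cfg_changed.
Round 3: (7) [artifact_signed, cache_hit => src_changed]; (9) [artifact_signed => gen_docs]. New: src_changed, gen_docs.
gen_docs first appears in round 3.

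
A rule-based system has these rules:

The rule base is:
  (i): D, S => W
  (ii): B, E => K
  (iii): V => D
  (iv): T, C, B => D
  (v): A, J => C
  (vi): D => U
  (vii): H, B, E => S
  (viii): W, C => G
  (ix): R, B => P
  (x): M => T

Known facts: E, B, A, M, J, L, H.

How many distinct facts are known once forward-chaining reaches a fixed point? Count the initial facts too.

Round 1: (ii) [B, E => K]; (v) [A, J => C]; (vii) [H, B, E => S]; (x) [M => T]. New: K, C, S, T.
Round 2: (iv) [T, C, B => D]. New: D.
Round 3: (i) [D, S => W]; (vi) [D => U]. New: W, U.
Round 4: (viii) [W, C => G]. New: G.
Closure: {A, B, C, D, E, G, H, J, K, L, M, S, T, U, W} — 15 facts.

15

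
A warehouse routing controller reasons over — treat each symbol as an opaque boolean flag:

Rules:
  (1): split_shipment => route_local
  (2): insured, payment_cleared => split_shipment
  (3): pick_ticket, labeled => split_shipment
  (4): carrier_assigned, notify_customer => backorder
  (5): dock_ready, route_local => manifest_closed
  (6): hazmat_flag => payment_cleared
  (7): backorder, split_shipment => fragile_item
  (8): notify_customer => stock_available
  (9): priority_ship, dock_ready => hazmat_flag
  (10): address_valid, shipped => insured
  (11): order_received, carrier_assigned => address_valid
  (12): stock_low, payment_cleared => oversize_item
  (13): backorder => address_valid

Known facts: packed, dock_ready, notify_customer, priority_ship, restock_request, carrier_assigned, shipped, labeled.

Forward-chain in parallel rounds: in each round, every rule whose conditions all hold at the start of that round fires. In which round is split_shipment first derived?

Round 1 fires (4), (8), (9), giving backorder, stock_available, hazmat_flag.
Round 2 fires (6), (13), giving payment_cleared, address_valid.
Round 3 fires (10), giving insured.
Round 4 fires (2), giving split_shipment.
split_shipment first appears in round 4.

4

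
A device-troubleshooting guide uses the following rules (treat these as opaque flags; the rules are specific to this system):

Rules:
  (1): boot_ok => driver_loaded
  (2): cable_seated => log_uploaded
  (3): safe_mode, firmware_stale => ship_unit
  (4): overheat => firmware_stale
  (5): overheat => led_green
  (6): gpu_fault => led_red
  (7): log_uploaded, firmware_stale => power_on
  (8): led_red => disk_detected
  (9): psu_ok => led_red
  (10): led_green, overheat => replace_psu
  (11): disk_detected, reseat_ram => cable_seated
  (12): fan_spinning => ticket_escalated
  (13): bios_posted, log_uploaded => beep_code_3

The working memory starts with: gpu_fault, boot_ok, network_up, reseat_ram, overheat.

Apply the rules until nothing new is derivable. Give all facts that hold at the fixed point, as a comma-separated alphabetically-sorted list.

Round 1: (1) [boot_ok => driver_loaded]; (4) [overheat => firmware_stale]; (5) [overheat => led_green]; (6) [gpu_fault => led_red]. New: driver_loaded, firmware_stale, led_green, led_red.
Round 2: (8) [led_red => disk_detected]; (10) [led_green, overheat => replace_psu]. New: disk_detected, replace_psu.
Round 3: (11) [disk_detected, reseat_ram => cable_seated]. New: cable_seated.
Round 4: (2) [cable_seated => log_uploaded]. New: log_uploaded.
Round 5: (7) [log_uploaded, firmware_stale => power_on]. New: power_on.

boot_ok, cable_seated, disk_detected, driver_loaded, firmware_stale, gpu_fault, led_green, led_red, log_uploaded, network_up, overheat, power_on, replace_psu, reseat_ram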